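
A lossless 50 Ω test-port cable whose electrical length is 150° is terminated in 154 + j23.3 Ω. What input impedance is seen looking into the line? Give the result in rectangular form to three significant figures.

tan(βl) = tan(150°) = -0.577
Z_in = Z_0·(Z_L + jZ_0·tanβl)/(Z_0 + jZ_L·tanβl)
     = 50·(154 − j5.57)/(63.5 − j88.9)

Z_in ≈ 43 + j55.9 Ω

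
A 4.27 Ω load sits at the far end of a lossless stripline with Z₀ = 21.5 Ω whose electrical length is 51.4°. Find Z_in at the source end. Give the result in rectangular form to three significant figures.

Z_in ≈ 10.3 + j24.4 Ω

tan(βl) = tan(51.4°) = 1.25
Z_in = Z_0·(Z_L + jZ_0·tanβl)/(Z_0 + jZ_L·tanβl)
     = 21.5·(4.27 + j26.9)/(21.5 + j5.35)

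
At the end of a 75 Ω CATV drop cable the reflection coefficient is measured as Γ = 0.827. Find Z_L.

Z_L = Z_0·(1 + Γ)/(1 − Γ) = 75·(1.83)/(0.173)

Z_L ≈ 792 Ω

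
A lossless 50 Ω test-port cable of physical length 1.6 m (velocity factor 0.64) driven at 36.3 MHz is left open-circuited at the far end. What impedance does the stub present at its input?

Z_in ≈ +j17.1 Ω

λ = v/f = 0.64·c / 36.3 MHz = 5.29 m
βl = 2π·l/λ = 2π × 0.302 = 109°
tan(βl) = -2.92
For an open-circuited stub, Z_in = −jZ_0·cot(βl) = −jZ_0/tan(βl)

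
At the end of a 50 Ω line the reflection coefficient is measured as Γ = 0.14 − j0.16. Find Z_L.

Z_L ≈ 62.4 − j20.9 Ω

Z_L = Z_0·(1 + Γ)/(1 − Γ) = 50·(1.14 − j0.16)/(0.86 + j0.16)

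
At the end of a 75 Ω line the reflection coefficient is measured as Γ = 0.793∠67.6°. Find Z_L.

Z_L ≈ 27.2 + j107 Ω

Z_L = Z_0·(1 + Γ)/(1 − Γ) = 75·(1.3 + j0.733)/(0.698 − j0.733)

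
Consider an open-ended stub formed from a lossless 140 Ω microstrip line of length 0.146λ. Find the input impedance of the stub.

Z_in ≈ −j107 Ω

βl = 2π × 0.146 = 52.6°
tan(βl) = 1.31
For an open-ended stub, Z_in = −jZ_0·cot(βl) = −jZ_0/tan(βl)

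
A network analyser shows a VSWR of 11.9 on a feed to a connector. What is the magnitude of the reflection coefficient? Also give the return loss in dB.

|Γ| ≈ 0.845; return loss ≈ 1.46 dB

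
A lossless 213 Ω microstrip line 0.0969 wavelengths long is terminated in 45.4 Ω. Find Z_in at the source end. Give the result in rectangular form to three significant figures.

βl = 2π × 0.0969 = 34.9°
tan(βl) = tan(34.9°) = 0.697
Z_in = Z_0·(Z_L + jZ_0·tanβl)/(Z_0 + jZ_L·tanβl)
     = 213·(45.4 + j149)/(213 + j31.7)

Z_in ≈ 66 + j139 Ω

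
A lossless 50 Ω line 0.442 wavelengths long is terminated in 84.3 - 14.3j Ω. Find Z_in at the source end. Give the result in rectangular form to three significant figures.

βl = 2π × 0.442 = 159°
tan(βl) = tan(159°) = -0.381
Z_in = Z_0·(Z_L + jZ_0·tanβl)/(Z_0 + jZ_L·tanβl)
     = 50·(84.3 − j33.4)/(44.5 − j32.2)

Z_in ≈ 80 + j20.3 Ω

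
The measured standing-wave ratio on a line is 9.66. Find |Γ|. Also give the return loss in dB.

|Γ| ≈ 0.812; return loss ≈ 1.8 dB

|Γ| = (S − 1)/(S + 1) = (9.66 − 1)/(9.66 + 1) = 8.66/10.7
RL = −20·log₁₀|Γ| = −20·log₁₀(0.812)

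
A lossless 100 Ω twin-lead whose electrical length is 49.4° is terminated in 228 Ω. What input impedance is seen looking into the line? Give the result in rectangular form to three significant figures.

Z_in ≈ 66.7 − j60.7 Ω

tan(βl) = tan(49.4°) = 1.17
Z_in = Z_0·(Z_L + jZ_0·tanβl)/(Z_0 + jZ_L·tanβl)
     = 100·(228 + j117)/(100 + j266)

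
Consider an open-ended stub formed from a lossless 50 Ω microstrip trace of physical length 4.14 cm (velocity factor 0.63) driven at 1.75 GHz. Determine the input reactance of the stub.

X_in ≈ 55.5 Ω (inductive)

λ = v/f = 0.63·c / 1.75 GHz = 0.108 m
βl = 2π·l/λ = 2π × 0.383 = 138°
tan(βl) = -0.9
For an open-ended stub, Z_in = −jZ_0·cot(βl) = −jZ_0/tan(βl)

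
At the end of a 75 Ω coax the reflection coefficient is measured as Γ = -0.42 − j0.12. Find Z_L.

Z_L ≈ 29.9 − j8.86 Ω

Z_L = Z_0·(1 + Γ)/(1 − Γ) = 75·(0.58 − j0.12)/(1.42 + j0.12)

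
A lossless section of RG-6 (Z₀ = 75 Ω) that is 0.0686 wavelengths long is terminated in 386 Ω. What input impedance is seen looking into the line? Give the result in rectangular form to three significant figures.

βl = 2π × 0.0686 = 24.7°
tan(βl) = tan(24.7°) = 0.46
Z_in = Z_0·(Z_L + jZ_0·tanβl)/(Z_0 + jZ_L·tanβl)
     = 75·(386 + j34.5)/(75 + j178)

Z_in ≈ 70.8 − j133 Ω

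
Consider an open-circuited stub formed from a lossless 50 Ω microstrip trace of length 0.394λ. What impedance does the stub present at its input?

βl = 2π × 0.394 = 142°
tan(βl) = -0.786
For an open-circuited stub, Z_in = −jZ_0·cot(βl) = −jZ_0/tan(βl)

Z_in ≈ +j63.6 Ω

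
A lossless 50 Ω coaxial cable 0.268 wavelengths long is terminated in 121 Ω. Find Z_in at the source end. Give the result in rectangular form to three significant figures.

βl = 2π × 0.268 = 96.5°
tan(βl) = tan(96.5°) = -8.8
Z_in = Z_0·(Z_L + jZ_0·tanβl)/(Z_0 + jZ_L·tanβl)
     = 50·(121 − j440)/(50 − j1070)

Z_in ≈ 20.9 + j4.7 Ω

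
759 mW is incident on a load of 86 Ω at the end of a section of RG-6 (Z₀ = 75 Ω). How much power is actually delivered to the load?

P_delivered ≈ 755 mW

Γ = (86 − 75)/(86 + 75) = 0.0683
|Γ|² = 0.00467
P_refl = |Γ|²·P_inc = 3.54 mW, P_del = (1 − |Γ|²)·P_inc = 755 mW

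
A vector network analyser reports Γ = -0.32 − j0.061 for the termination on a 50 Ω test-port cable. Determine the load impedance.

Z_L ≈ 25.6 − j3.49 Ω

Z_L = Z_0·(1 + Γ)/(1 − Γ) = 50·(0.68 − j0.061)/(1.32 + j0.061)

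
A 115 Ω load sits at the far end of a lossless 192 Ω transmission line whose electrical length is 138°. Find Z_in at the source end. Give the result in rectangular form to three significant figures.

tan(βl) = tan(138°) = -0.9
Z_in = Z_0·(Z_L + jZ_0·tanβl)/(Z_0 + jZ_L·tanβl)
     = 192·(115 − j173)/(192 − j104)

Z_in ≈ 161 − j85.9 Ω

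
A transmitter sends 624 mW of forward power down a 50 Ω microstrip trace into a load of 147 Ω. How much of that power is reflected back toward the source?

Γ = (147 − 50)/(147 + 50) = 0.492
|Γ|² = 0.242
P_refl = |Γ|²·P_inc = 151 mW, P_del = (1 − |Γ|²)·P_inc = 473 mW

P_reflected ≈ 151 mW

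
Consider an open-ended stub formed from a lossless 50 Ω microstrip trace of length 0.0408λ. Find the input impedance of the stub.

βl = 2π × 0.0408 = 14.7°
tan(βl) = 0.262
For an open-ended stub, Z_in = −jZ_0·cot(βl) = −jZ_0/tan(βl)

Z_in ≈ −j191 Ω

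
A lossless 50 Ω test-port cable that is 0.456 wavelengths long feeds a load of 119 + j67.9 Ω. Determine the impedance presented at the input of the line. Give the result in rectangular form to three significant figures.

Z_in ≈ 54.1 + j65.2 Ω

βl = 2π × 0.456 = 164°
tan(βl) = tan(164°) = -0.284
Z_in = Z_0·(Z_L + jZ_0·tanβl)/(Z_0 + jZ_L·tanβl)
     = 50·(119 + j53.7)/(69.3 − j33.8)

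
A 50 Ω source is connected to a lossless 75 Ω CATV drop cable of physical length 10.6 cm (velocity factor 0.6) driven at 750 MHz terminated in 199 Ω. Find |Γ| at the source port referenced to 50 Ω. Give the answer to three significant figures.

λ = v/f = 0.6·c / 750 MHz = 0.24 m
βl = 2π·l/λ = 2π × 0.442 = 159°
tan(βl) = -0.384
Z_in = Z_0·(Z_L + jZ_0·tanβl)/(Z_0 + jZ_L·tanβl) = 112 + j85.4 Ω
Γ_s = (Z_in − Z_s)/(Z_in + Z_s) = (62.1 + j85.4)/(162 + j85.4), |Γ_s| = 0.576

|Γ| ≈ 0.576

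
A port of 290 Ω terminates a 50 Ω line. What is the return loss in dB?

RL ≈ 3.03 dB

Γ = (290 − 50)/(290 + 50) = 0.706
RL = −20·log₁₀|Γ| = −20·log₁₀(0.706)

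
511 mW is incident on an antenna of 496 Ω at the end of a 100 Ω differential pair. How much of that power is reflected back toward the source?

Γ = (496 − 100)/(496 + 100) = 0.664
|Γ|² = 0.441
P_refl = |Γ|²·P_inc = 226 mW, P_del = (1 − |Γ|²)·P_inc = 285 mW

P_reflected ≈ 226 mW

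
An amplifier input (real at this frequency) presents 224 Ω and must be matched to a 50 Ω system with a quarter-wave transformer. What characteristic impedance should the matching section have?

Z_qwt = √(Z_0·R_L) = √(50 × 224) = √11200

Z_qwt ≈ 106 Ω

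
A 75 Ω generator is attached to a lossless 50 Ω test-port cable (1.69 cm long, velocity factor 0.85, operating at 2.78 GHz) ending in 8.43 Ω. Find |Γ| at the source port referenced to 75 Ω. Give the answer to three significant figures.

|Γ| ≈ 0.653

λ = v/f = 0.85·c / 2.78 GHz = 0.0917 m
βl = 2π·l/λ = 2π × 0.184 = 66.3°
tan(βl) = 2.28
Z_in = Z_0·(Z_L + jZ_0·tanβl)/(Z_0 + jZ_L·tanβl) = 45.6 + j96.5 Ω
Γ_s = (Z_in − Z_s)/(Z_in + Z_s) = (-29.4 + j96.5)/(121 + j96.5), |Γ_s| = 0.653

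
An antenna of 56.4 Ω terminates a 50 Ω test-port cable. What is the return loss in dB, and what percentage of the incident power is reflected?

Γ = (56.4 − 50)/(56.4 + 50) = 0.0602
RL = −20·log₁₀(0.0602) = 24.4 dB
P_refl/P_inc = |Γ|² = 0.00362

RL ≈ 24.4 dB; 0.362% of incident power reflected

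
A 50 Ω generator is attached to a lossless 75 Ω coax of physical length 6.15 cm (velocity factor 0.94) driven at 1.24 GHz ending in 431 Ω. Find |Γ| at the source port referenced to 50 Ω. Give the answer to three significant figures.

λ = v/f = 0.94·c / 1.24 GHz = 0.227 m
βl = 2π·l/λ = 2π × 0.27 = 97.4°
tan(βl) = -7.75
Z_in = Z_0·(Z_L + jZ_0·tanβl)/(Z_0 + jZ_L·tanβl) = 13.3 + j9.38 Ω
Γ_s = (Z_in − Z_s)/(Z_in + Z_s) = (-36.7 + j9.38)/(63.3 + j9.38), |Γ_s| = 0.593

|Γ| ≈ 0.593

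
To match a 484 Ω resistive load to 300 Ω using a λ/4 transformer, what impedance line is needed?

Z_qwt ≈ 381 Ω

Z_qwt = √(Z_0·R_L) = √(300 × 484) = √145200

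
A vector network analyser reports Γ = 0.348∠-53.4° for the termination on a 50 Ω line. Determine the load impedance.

Z_L ≈ 62.2 − j39.6 Ω

Z_L = Z_0·(1 + Γ)/(1 − Γ) = 50·(1.21 − j0.279)/(0.793 + j0.279)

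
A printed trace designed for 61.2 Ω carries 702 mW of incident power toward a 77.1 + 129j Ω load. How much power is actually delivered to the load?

P_delivered ≈ 370 mW

|Γ| = |(15.9 + j129)/(138.3 + j129)| = 0.687
|Γ|² = 0.472
P_refl = |Γ|²·P_inc = 332 mW, P_del = (1 − |Γ|²)·P_inc = 370 mW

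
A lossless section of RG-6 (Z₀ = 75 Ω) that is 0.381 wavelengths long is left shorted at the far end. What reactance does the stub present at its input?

X_in ≈ -69.5 Ω (capacitive)

βl = 2π × 0.381 = 137°
tan(βl) = -0.927
For a shorted stub, Z_in = jZ_0·tan(βl)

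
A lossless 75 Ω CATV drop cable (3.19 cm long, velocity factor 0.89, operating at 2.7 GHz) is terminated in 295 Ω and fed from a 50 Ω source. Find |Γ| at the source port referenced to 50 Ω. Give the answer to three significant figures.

λ = v/f = 0.89·c / 2.7 GHz = 0.0989 m
βl = 2π·l/λ = 2π × 0.323 = 116°
tan(βl) = -2.04
Z_in = Z_0·(Z_L + jZ_0·tanβl)/(Z_0 + jZ_L·tanβl) = 23.3 + j33.9 Ω
Γ_s = (Z_in − Z_s)/(Z_in + Z_s) = (-26.7 + j33.9)/(73.3 + j33.9), |Γ_s| = 0.534

|Γ| ≈ 0.534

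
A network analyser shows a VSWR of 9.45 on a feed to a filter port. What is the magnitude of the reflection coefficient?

|Γ| ≈ 0.809

|Γ| = (S − 1)/(S + 1) = (9.45 − 1)/(9.45 + 1) = 8.45/10.4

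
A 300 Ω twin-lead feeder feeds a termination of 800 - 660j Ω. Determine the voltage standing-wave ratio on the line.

Γ = (Z_L − Z_0)/(Z_L + Z_0) = (500 − j660)/(1100 − j660)
|Γ| = 828/1280 = 0.645
VSWR = (1 + |Γ|)/(1 − |Γ|) = 1.65/0.355

VSWR ≈ 4.64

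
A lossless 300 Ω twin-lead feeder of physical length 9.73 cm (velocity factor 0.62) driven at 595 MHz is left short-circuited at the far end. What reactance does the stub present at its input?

X_in ≈ -741 Ω (capacitive)

λ = v/f = 0.62·c / 595 MHz = 0.313 m
βl = 2π·l/λ = 2π × 0.311 = 112°
tan(βl) = -2.47
For a short-circuited stub, Z_in = jZ_0·tan(βl)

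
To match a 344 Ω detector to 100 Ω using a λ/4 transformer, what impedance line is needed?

Z_qwt ≈ 185 Ω

Z_qwt = √(Z_0·R_L) = √(100 × 344) = √34400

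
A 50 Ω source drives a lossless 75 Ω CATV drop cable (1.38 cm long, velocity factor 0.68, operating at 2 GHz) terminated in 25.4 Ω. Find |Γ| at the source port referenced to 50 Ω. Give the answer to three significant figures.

λ = v/f = 0.68·c / 2 GHz = 0.102 m
βl = 2π·l/λ = 2π × 0.135 = 48.7°
tan(βl) = 1.14
Z_in = Z_0·(Z_L + jZ_0·tanβl)/(Z_0 + jZ_L·tanβl) = 50.8 + j65.8 Ω
Γ_s = (Z_in − Z_s)/(Z_in + Z_s) = (0.775 + j65.8)/(101 + j65.8), |Γ_s| = 0.547

|Γ| ≈ 0.547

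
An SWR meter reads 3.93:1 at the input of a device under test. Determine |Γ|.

|Γ| ≈ 0.594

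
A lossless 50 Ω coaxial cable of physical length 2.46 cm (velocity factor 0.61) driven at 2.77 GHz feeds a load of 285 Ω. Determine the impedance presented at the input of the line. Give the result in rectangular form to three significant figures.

Z_in ≈ 16.5 + j45.6 Ω

λ = v/f = 0.61·c / 2.77 GHz = 0.0661 m
βl = 2π·l/λ = 2π × 0.372 = 134°
tan(βl) = tan(134°) = -1.03
Z_in = Z_0·(Z_L + jZ_0·tanβl)/(Z_0 + jZ_L·tanβl)
     = 50·(285 − j51.7)/(50 − j295)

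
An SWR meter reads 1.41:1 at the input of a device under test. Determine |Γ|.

|Γ| = (S − 1)/(S + 1) = (1.41 − 1)/(1.41 + 1) = 0.41/2.41

|Γ| ≈ 0.17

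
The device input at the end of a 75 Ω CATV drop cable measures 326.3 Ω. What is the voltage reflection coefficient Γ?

Γ = (Z_L − Z_0)/(Z_L + Z_0) = (326.3 − 75)/(326.3 + 75) = 251.3/401.3

Γ = 0.626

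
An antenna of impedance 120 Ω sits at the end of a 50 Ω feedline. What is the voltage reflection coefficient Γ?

Γ = 0.412

Γ = (Z_L − Z_0)/(Z_L + Z_0) = (120 − 50)/(120 + 50) = 70/170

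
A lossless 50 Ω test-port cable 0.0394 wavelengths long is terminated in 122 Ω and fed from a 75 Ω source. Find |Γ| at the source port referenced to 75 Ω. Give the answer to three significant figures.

βl = 2π × 0.0394 = 14.2°
tan(βl) = 0.253
Z_in = Z_0·(Z_L + jZ_0·tanβl)/(Z_0 + jZ_L·tanβl) = 94 − j45.4 Ω
Γ_s = (Z_in − Z_s)/(Z_in + Z_s) = (19 − j45.4)/(169 − j45.4), |Γ_s| = 0.281

|Γ| ≈ 0.281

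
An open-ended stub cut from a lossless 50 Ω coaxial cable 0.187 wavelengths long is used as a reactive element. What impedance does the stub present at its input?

βl = 2π × 0.187 = 67.3°
tan(βl) = 2.39
For an open-ended stub, Z_in = −jZ_0·cot(βl) = −jZ_0/tan(βl)

Z_in ≈ −j20.9 Ω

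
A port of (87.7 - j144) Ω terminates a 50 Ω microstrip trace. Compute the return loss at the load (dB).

Γ = (37.7 − j144)/(137.7 − j144), |Γ| = 0.747
RL = −20·log₁₀|Γ| = −20·log₁₀(0.747)

RL ≈ 2.53 dB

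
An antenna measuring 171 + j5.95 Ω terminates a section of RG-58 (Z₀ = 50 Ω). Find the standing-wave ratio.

Γ = (Z_L − Z_0)/(Z_L + Z_0) = (121 + j5.95)/(221 + j5.95)
|Γ| = 121/221 = 0.548
VSWR = (1 + |Γ|)/(1 − |Γ|) = 1.55/0.452

VSWR ≈ 3.42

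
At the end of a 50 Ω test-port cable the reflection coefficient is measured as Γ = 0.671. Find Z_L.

Z_L ≈ 254 Ω

Z_L = Z_0·(1 + Γ)/(1 − Γ) = 50·(1.67)/(0.329)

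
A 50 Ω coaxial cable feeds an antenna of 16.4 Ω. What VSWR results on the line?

Γ = (16.4 − 50)/(16.4 + 50) = -0.506
VSWR = (1 + 0.506)/(1 − 0.506)

VSWR ≈ 3.05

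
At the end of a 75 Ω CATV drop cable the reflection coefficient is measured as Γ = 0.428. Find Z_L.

Z_L = Z_0·(1 + Γ)/(1 − Γ) = 75·(1.43)/(0.572)

Z_L ≈ 187 Ω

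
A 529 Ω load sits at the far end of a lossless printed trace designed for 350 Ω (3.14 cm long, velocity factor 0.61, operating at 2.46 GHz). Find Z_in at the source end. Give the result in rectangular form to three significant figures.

Z_in ≈ 412 + j145 Ω

λ = v/f = 0.61·c / 2.46 GHz = 0.0744 m
βl = 2π·l/λ = 2π × 0.422 = 152°
tan(βl) = tan(152°) = -0.533
Z_in = Z_0·(Z_L + jZ_0·tanβl)/(Z_0 + jZ_L·tanβl)
     = 350·(529 − j186)/(350 − j282)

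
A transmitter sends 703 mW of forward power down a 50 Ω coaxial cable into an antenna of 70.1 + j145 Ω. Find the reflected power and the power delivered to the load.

P_reflected ≈ 425 mW; P_delivered ≈ 278 mW

|Γ| = |(20.1 + j145)/(120.1 + j145)| = 0.777
|Γ|² = 0.605
P_refl = |Γ|²·P_inc = 425 mW, P_del = (1 − |Γ|²)·P_inc = 278 mW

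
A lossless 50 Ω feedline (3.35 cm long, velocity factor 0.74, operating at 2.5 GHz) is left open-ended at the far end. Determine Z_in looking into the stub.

λ = v/f = 0.74·c / 2.5 GHz = 0.0888 m
βl = 2π·l/λ = 2π × 0.377 = 136°
tan(βl) = -0.972
For an open-ended stub, Z_in = −jZ_0·cot(βl) = −jZ_0/tan(βl)

Z_in ≈ +j51.4 Ω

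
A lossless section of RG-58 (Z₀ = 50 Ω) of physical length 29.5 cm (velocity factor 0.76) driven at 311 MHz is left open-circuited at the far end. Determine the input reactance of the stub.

X_in ≈ 71 Ω (inductive)

λ = v/f = 0.76·c / 311 MHz = 0.733 m
βl = 2π·l/λ = 2π × 0.402 = 145°
tan(βl) = -0.704
For an open-circuited stub, Z_in = −jZ_0·cot(βl) = −jZ_0/tan(βl)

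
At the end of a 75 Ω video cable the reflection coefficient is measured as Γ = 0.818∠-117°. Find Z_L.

Z_L = Z_0·(1 + Γ)/(1 − Γ) = 75·(0.629 − j0.729)/(1.37 + j0.729)

Z_L ≈ 10.3 − j45.3 Ω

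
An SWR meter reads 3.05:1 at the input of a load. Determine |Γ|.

|Γ| = (S − 1)/(S + 1) = (3.05 − 1)/(3.05 + 1) = 2.05/4.05

|Γ| ≈ 0.506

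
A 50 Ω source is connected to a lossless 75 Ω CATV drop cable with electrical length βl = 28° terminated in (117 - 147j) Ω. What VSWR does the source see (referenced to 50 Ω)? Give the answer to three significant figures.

tan(βl) = 0.532
Z_in = Z_0·(Z_L + jZ_0·tanβl)/(Z_0 + jZ_L·tanβl) = 30.9 − j65 Ω
Γ_s = (Z_in − Z_s)/(Z_in + Z_s) = (-19.1 − j65)/(80.9 − j65), |Γ_s| = 0.653
VSWR = (1 + |Γ_s|)/(1 − |Γ_s|)

VSWR ≈ 4.76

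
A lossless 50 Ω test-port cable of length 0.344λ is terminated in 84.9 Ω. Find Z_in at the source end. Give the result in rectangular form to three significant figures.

Z_in ≈ 36.9 + j18.9 Ω

βl = 2π × 0.344 = 124°
tan(βl) = tan(124°) = -1.49
Z_in = Z_0·(Z_L + jZ_0·tanβl)/(Z_0 + jZ_L·tanβl)
     = 50·(84.9 − j74.6)/(50 − j127)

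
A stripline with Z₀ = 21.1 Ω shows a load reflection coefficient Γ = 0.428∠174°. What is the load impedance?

Z_L ≈ 8.47 + j0.928 Ω

Z_L = Z_0·(1 + Γ)/(1 − Γ) = 21.1·(0.574 + j0.0447)/(1.43 − j0.0447)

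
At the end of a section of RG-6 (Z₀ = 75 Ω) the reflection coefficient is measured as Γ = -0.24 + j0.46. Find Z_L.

Z_L = Z_0·(1 + Γ)/(1 − Γ) = 75·(0.76 + j0.46)/(1.24 − j0.46)

Z_L ≈ 31.3 + j39.4 Ω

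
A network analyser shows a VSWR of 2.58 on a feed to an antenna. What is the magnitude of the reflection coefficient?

|Γ| ≈ 0.441

|Γ| = (S − 1)/(S + 1) = (2.58 − 1)/(2.58 + 1) = 1.58/3.58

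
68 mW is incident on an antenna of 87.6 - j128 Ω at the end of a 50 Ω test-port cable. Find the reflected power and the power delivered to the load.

P_reflected ≈ 34.3 mW; P_delivered ≈ 33.7 mW

|Γ| = |(37.6 − j128)/(137.6 − j128)| = 0.71
|Γ|² = 0.504
P_refl = |Γ|²·P_inc = 34.3 mW, P_del = (1 − |Γ|²)·P_inc = 33.7 mW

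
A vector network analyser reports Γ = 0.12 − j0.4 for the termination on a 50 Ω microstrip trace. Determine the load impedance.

Z_L ≈ 44.2 − j42.8 Ω

Z_L = Z_0·(1 + Γ)/(1 − Γ) = 50·(1.12 − j0.4)/(0.88 + j0.4)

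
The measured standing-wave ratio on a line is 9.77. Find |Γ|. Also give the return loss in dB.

|Γ| ≈ 0.814; return loss ≈ 1.78 dB

|Γ| = (S − 1)/(S + 1) = (9.77 − 1)/(9.77 + 1) = 8.77/10.8
RL = −20·log₁₀|Γ| = −20·log₁₀(0.814)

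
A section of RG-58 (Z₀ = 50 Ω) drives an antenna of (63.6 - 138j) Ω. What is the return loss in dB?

Γ = (13.6 − j138)/(113.6 − j138), |Γ| = 0.776
RL = −20·log₁₀|Γ| = −20·log₁₀(0.776)

RL ≈ 2.21 dB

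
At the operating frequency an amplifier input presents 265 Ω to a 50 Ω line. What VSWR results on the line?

VSWR ≈ 5.3

For a purely resistive load, VSWR = R_L/Z_0 or Z_0/R_L (whichever > 1) = 265/50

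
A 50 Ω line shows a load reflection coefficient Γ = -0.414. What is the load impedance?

Z_L ≈ 20.7 Ω

Z_L = Z_0·(1 + Γ)/(1 − Γ) = 50·(0.586)/(1.41)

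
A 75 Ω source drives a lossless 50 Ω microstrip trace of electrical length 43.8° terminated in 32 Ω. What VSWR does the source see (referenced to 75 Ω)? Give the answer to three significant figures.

VSWR ≈ 1.87

tan(βl) = 0.959
Z_in = Z_0·(Z_L + jZ_0·tanβl)/(Z_0 + jZ_L·tanβl) = 44.6 + j20.6 Ω
Γ_s = (Z_in − Z_s)/(Z_in + Z_s) = (-30.4 + j20.6)/(120 + j20.6), |Γ_s| = 0.302
VSWR = (1 + |Γ_s|)/(1 − |Γ_s|)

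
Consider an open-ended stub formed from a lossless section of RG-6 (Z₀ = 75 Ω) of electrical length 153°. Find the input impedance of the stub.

Z_in ≈ +j147 Ω

tan(βl) = -0.51
For an open-ended stub, Z_in = −jZ_0·cot(βl) = −jZ_0/tan(βl)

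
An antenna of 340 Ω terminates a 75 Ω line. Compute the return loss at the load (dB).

RL ≈ 3.9 dB

Γ = (340 − 75)/(340 + 75) = 0.639
RL = −20·log₁₀|Γ| = −20·log₁₀(0.639)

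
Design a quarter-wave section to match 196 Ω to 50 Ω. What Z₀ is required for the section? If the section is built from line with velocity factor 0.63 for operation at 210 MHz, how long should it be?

Z_qwt = √(Z_0·R_L) = √(50 × 196) = √9800
λ = 0.63·c/f = 0.9 m, so l = λ/4 = 0.225 m

Z_qwt ≈ 99 Ω; length ≈ 22.5 cm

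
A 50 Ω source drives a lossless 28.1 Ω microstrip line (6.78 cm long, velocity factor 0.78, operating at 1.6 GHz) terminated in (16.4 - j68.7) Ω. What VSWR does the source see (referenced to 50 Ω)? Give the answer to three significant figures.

VSWR ≈ 7.31

λ = v/f = 0.78·c / 1.6 GHz = 0.146 m
βl = 2π·l/λ = 2π × 0.464 = 167°
tan(βl) = -0.233
Z_in = Z_0·(Z_L + jZ_0·tanβl)/(Z_0 + jZ_L·tanβl) = 84.8 − j148 Ω
Γ_s = (Z_in − Z_s)/(Z_in + Z_s) = (34.8 − j148)/(135 − j148), |Γ_s| = 0.759
VSWR = (1 + |Γ_s|)/(1 − |Γ_s|)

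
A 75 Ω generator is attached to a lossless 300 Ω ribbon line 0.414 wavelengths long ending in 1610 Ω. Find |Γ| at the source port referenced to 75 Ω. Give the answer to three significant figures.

βl = 2π × 0.414 = 149°
tan(βl) = -0.6
Z_in = Z_0·(Z_L + jZ_0·tanβl)/(Z_0 + jZ_L·tanβl) = 193 + j440 Ω
Γ_s = (Z_in − Z_s)/(Z_in + Z_s) = (118 + j440)/(268 + j440), |Γ_s| = 0.884

|Γ| ≈ 0.884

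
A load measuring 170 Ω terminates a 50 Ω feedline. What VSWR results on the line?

Γ = (170 − 50)/(170 + 50) = 0.545
VSWR = (1 + 0.545)/(1 − 0.545)

VSWR ≈ 3.4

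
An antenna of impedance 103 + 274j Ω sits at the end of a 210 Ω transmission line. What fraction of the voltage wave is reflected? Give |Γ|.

|Γ| ≈ 0.707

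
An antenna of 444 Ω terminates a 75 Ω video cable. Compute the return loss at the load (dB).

RL ≈ 2.96 dB

Γ = (444 − 75)/(444 + 75) = 0.711
RL = −20·log₁₀|Γ| = −20·log₁₀(0.711)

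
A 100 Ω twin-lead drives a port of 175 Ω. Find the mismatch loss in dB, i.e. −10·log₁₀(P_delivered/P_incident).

Γ = (175 − 100)/(175 + 100) = 0.273
|Γ|² = 0.0744, so P_del/P_inc = 1 − |Γ|² = 0.926
ML = −10·log₁₀(1 − |Γ|²)

mismatch loss ≈ 0.336 dB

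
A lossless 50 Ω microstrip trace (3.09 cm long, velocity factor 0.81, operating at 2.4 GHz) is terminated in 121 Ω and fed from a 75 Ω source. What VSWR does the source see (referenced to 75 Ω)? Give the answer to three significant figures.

VSWR ≈ 3.42

λ = v/f = 0.81·c / 2.4 GHz = 0.101 m
βl = 2π·l/λ = 2π × 0.305 = 110°
tan(βl) = -2.77
Z_in = Z_0·(Z_L + jZ_0·tanβl)/(Z_0 + jZ_L·tanβl) = 22.8 + j14.7 Ω
Γ_s = (Z_in − Z_s)/(Z_in + Z_s) = (-52.2 + j14.7)/(97.8 + j14.7), |Γ_s| = 0.548
VSWR = (1 + |Γ_s|)/(1 − |Γ_s|)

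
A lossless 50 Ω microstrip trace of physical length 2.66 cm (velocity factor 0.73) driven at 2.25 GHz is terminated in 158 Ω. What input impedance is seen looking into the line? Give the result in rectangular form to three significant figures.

λ = v/f = 0.73·c / 2.25 GHz = 0.0973 m
βl = 2π·l/λ = 2π × 0.273 = 98.4°
tan(βl) = tan(98.4°) = -6.79
Z_in = Z_0·(Z_L + jZ_0·tanβl)/(Z_0 + jZ_L·tanβl)
     = 50·(158 − j339)/(50 − j1070)

Z_in ≈ 16.1 + j6.62 Ω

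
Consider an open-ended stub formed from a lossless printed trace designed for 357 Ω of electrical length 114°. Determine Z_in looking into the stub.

Z_in ≈ +j159 Ω

tan(βl) = -2.25
For an open-ended stub, Z_in = −jZ_0·cot(βl) = −jZ_0/tan(βl)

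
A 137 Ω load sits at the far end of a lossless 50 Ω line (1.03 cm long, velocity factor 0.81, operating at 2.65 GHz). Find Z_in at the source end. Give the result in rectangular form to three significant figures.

λ = v/f = 0.81·c / 2.65 GHz = 0.0917 m
βl = 2π·l/λ = 2π × 0.112 = 40.4°
tan(βl) = tan(40.4°) = 0.852
Z_in = Z_0·(Z_L + jZ_0·tanβl)/(Z_0 + jZ_L·tanβl)
     = 50·(137 + j42.6)/(50 + j117)

Z_in ≈ 36.7 − j43 Ω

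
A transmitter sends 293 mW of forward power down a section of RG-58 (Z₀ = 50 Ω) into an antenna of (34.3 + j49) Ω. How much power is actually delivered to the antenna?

P_delivered ≈ 211 mW

|Γ| = |(-15.7 + j49)/(84.3 + j49)| = 0.528
|Γ|² = 0.278
P_refl = |Γ|²·P_inc = 81.6 mW, P_del = (1 − |Γ|²)·P_inc = 211 mW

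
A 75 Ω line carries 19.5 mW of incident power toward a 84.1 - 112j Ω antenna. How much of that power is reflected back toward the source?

P_reflected ≈ 6.5 mW

|Γ| = |(9.1 − j112)/(159.1 − j112)| = 0.578
|Γ|² = 0.334
P_refl = |Γ|²·P_inc = 6.5 mW, P_del = (1 − |Γ|²)·P_inc = 13 mW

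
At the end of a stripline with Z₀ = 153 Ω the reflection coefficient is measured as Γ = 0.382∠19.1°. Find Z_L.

Z_L ≈ 308 + j90.2 Ω

Z_L = Z_0·(1 + Γ)/(1 − Γ) = 153·(1.36 + j0.125)/(0.639 − j0.125)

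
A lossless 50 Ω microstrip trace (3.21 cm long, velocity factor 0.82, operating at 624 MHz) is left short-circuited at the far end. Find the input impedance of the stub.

Z_in ≈ +j28.1 Ω

λ = v/f = 0.82·c / 624 MHz = 0.394 m
βl = 2π·l/λ = 2π × 0.0814 = 29.3°
tan(βl) = 0.561
For a short-circuited stub, Z_in = jZ_0·tan(βl)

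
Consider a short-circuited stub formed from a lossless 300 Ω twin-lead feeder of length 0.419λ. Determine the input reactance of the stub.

βl = 2π × 0.419 = 151°
tan(βl) = -0.558
For a short-circuited stub, Z_in = jZ_0·tan(βl)

X_in ≈ -167 Ω (capacitive)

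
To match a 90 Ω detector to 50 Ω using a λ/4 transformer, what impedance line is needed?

Z_qwt = √(Z_0·R_L) = √(50 × 90) = √4500

Z_qwt ≈ 67.1 Ω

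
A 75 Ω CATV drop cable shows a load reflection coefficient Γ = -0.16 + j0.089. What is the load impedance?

Z_L ≈ 53.6 + j9.86 Ω

Z_L = Z_0·(1 + Γ)/(1 − Γ) = 75·(0.84 + j0.089)/(1.16 − j0.089)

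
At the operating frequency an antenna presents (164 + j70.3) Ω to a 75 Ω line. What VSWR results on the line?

Γ = (Z_L − Z_0)/(Z_L + Z_0) = (89 + j70.3)/(239 + j70.3)
|Γ| = 113/249 = 0.455
VSWR = (1 + |Γ|)/(1 − |Γ|) = 1.46/0.545

VSWR ≈ 2.67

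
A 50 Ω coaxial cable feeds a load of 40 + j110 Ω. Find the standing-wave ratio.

VSWR ≈ 7.97

Γ = (Z_L − Z_0)/(Z_L + Z_0) = (-10 + j110)/(90 + j110)
|Γ| = 110/142 = 0.777
VSWR = (1 + |Γ|)/(1 − |Γ|) = 1.78/0.223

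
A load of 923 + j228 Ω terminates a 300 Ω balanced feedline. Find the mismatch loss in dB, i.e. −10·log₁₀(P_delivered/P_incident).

mismatch loss ≈ 1.45 dB

Γ = (623 + j228)/(1223 + j228), |Γ| = 0.533
|Γ|² = 0.284, so P_del/P_inc = 1 − |Γ|² = 0.716
ML = −10·log₁₀(1 − |Γ|²)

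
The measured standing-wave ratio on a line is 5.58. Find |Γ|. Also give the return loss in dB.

|Γ| ≈ 0.696; return loss ≈ 3.15 dB

|Γ| = (S − 1)/(S + 1) = (5.58 − 1)/(5.58 + 1) = 4.58/6.58
RL = −20·log₁₀|Γ| = −20·log₁₀(0.696)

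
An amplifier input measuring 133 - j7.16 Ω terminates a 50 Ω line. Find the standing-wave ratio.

Γ = (Z_L − Z_0)/(Z_L + Z_0) = (83 − j7.16)/(183 − j7.16)
|Γ| = 83.3/183 = 0.455
VSWR = (1 + |Γ|)/(1 − |Γ|) = 1.45/0.545

VSWR ≈ 2.67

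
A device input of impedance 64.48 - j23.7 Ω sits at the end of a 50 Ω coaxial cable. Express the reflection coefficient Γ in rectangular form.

Γ = (Z_L − Z_0)/(Z_L + Z_0) = (14.48 − j23.7)/(114.5 − j23.7)

Γ ≈ 0.162 − j0.173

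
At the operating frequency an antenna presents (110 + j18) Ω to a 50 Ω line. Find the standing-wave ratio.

VSWR ≈ 2.27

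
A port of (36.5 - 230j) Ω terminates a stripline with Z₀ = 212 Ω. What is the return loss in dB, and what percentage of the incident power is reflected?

Γ = (-175.5 − j230)/(248.5 − j230), |Γ| = 0.854
RL = −20·log₁₀(0.854) = 1.37 dB
P_refl/P_inc = |Γ|² = 0.73

RL ≈ 1.37 dB; 73% of incident power reflected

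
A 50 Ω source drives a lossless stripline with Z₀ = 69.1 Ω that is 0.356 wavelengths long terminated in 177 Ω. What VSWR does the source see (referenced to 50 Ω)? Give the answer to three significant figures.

βl = 2π × 0.356 = 128°
tan(βl) = -1.27
Z_in = Z_0·(Z_L + jZ_0·tanβl)/(Z_0 + jZ_L·tanβl) = 39.9 + j42.1 Ω
Γ_s = (Z_in − Z_s)/(Z_in + Z_s) = (-10.1 + j42.1)/(89.9 + j42.1), |Γ_s| = 0.436
VSWR = (1 + |Γ_s|)/(1 − |Γ_s|)

VSWR ≈ 2.55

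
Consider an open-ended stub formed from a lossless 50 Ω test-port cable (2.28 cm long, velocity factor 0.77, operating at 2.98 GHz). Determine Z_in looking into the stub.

λ = v/f = 0.77·c / 2.98 GHz = 0.0775 m
βl = 2π·l/λ = 2π × 0.294 = 106°
tan(βl) = -3.51
For an open-ended stub, Z_in = −jZ_0·cot(βl) = −jZ_0/tan(βl)

Z_in ≈ +j14.2 Ω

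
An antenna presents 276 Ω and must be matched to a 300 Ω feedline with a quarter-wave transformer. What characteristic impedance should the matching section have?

Z_qwt ≈ 288 Ω

Z_qwt = √(Z_0·R_L) = √(300 × 276) = √82800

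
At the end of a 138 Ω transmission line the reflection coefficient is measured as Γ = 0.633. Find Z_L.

Z_L = Z_0·(1 + Γ)/(1 − Γ) = 138·(1.63)/(0.367)

Z_L ≈ 614 Ω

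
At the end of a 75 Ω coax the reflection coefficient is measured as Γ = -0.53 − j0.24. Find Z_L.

Z_L ≈ 20.7 − j15 Ω

Z_L = Z_0·(1 + Γ)/(1 − Γ) = 75·(0.47 − j0.24)/(1.53 + j0.24)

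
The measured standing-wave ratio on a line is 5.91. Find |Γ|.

|Γ| ≈ 0.711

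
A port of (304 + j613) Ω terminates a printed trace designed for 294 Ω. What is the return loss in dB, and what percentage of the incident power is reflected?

Γ = (10 + j613)/(598 + j613), |Γ| = 0.716
RL = −20·log₁₀(0.716) = 2.9 dB
P_refl/P_inc = |Γ|² = 0.513

RL ≈ 2.9 dB; 51.3% of incident power reflected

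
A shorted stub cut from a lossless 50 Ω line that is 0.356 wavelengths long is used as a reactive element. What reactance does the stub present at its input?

X_in ≈ -63.6 Ω (capacitive)

βl = 2π × 0.356 = 128°
tan(βl) = -1.27
For a shorted stub, Z_in = jZ_0·tan(βl)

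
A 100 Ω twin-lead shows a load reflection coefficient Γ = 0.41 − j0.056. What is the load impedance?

Z_L = Z_0·(1 + Γ)/(1 − Γ) = 100·(1.41 − j0.056)/(0.59 + j0.056)

Z_L ≈ 236 − j31.9 Ω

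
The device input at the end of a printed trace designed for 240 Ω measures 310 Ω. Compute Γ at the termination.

Γ = (Z_L − Z_0)/(Z_L + Z_0) = (310 − 240)/(310 + 240) = 70/550

Γ = 0.127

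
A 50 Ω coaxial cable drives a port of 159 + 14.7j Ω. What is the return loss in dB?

RL ≈ 5.6 dB

Γ = (109 + j14.7)/(209 + j14.7), |Γ| = 0.525
RL = −20·log₁₀|Γ| = −20·log₁₀(0.525)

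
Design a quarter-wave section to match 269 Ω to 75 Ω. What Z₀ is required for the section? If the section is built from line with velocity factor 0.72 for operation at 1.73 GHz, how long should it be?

Z_qwt ≈ 142 Ω; length ≈ 3.12 cm

Z_qwt = √(Z_0·R_L) = √(75 × 269) = √20180
λ = 0.72·c/f = 0.125 m, so l = λ/4 = 0.0312 m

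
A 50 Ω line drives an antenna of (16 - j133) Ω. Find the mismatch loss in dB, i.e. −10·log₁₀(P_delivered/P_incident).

Γ = (-34 − j133)/(66 − j133), |Γ| = 0.925
|Γ|² = 0.855, so P_del/P_inc = 1 − |Γ|² = 0.145
ML = −10·log₁₀(1 − |Γ|²)

mismatch loss ≈ 8.38 dB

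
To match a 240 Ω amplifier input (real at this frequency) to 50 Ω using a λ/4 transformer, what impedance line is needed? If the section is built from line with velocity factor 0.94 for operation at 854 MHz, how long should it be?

Z_qwt = √(Z_0·R_L) = √(50 × 240) = √12000
λ = 0.94·c/f = 0.33 m, so l = λ/4 = 0.0826 m

Z_qwt ≈ 110 Ω; length ≈ 8.26 cm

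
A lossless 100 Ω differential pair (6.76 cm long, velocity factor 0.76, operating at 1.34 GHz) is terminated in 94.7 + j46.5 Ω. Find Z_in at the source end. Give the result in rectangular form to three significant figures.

Z_in ≈ 63.7 + j12.3 Ω

λ = v/f = 0.76·c / 1.34 GHz = 0.17 m
βl = 2π·l/λ = 2π × 0.397 = 143°
tan(βl) = tan(143°) = -0.753
Z_in = Z_0·(Z_L + jZ_0·tanβl)/(Z_0 + jZ_L·tanβl)
     = 100·(94.7 − j28.8)/(135 − j71.3)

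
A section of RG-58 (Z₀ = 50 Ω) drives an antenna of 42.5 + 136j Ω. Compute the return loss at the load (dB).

Γ = (-7.5 + j136)/(92.5 + j136), |Γ| = 0.828
RL = −20·log₁₀|Γ| = −20·log₁₀(0.828)

RL ≈ 1.64 dB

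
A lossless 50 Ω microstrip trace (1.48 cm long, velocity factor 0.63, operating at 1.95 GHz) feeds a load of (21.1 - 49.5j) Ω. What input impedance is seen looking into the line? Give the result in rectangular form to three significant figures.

Z_in ≈ 10.4 + j6.46 Ω

λ = v/f = 0.63·c / 1.95 GHz = 0.0969 m
βl = 2π·l/λ = 2π × 0.153 = 55°
tan(βl) = tan(55°) = 1.43
Z_in = Z_0·(Z_L + jZ_0·tanβl)/(Z_0 + jZ_L·tanβl)
     = 50·(21.1 + j21.8)/(121 + j30.1)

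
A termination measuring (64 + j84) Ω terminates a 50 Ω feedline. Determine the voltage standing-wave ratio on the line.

VSWR ≈ 4.02

Γ = (Z_L − Z_0)/(Z_L + Z_0) = (14 + j84)/(114 + j84)
|Γ| = 85.2/142 = 0.601
VSWR = (1 + |Γ|)/(1 − |Γ|) = 1.6/0.399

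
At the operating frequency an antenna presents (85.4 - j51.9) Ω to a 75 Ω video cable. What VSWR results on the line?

Γ = (Z_L − Z_0)/(Z_L + Z_0) = (10.4 − j51.9)/(160.4 − j51.9)
|Γ| = 52.9/169 = 0.314
VSWR = (1 + |Γ|)/(1 − |Γ|) = 1.31/0.686

VSWR ≈ 1.92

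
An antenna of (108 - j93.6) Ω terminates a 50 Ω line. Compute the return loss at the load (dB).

RL ≈ 4.44 dB

Γ = (58 − j93.6)/(158 − j93.6), |Γ| = 0.6
RL = −20·log₁₀|Γ| = −20·log₁₀(0.6)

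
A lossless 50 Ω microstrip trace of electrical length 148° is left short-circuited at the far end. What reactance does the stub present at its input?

tan(βl) = -0.625
For a short-circuited stub, Z_in = jZ_0·tan(βl)

X_in ≈ -31.2 Ω (capacitive)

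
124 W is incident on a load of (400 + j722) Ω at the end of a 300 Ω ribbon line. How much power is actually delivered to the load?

|Γ| = |(100 + j722)/(700 + j722)| = 0.725
|Γ|² = 0.525
P_refl = |Γ|²·P_inc = 65.1 W, P_del = (1 − |Γ|²)·P_inc = 58.9 W

P_delivered ≈ 58.9 W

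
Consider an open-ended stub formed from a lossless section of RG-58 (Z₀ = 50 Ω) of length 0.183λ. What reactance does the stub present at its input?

βl = 2π × 0.183 = 65.9°
tan(βl) = 2.23
For an open-ended stub, Z_in = −jZ_0·cot(βl) = −jZ_0/tan(βl)

X_in ≈ -22.4 Ω (capacitive)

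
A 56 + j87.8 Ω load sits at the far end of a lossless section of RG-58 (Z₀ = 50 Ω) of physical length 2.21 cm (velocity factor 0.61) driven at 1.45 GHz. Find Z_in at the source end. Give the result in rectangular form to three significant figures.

Z_in ≈ 25.1 − j53.4 Ω

λ = v/f = 0.61·c / 1.45 GHz = 0.126 m
βl = 2π·l/λ = 2π × 0.175 = 63°
tan(βl) = tan(63°) = 1.97
Z_in = Z_0·(Z_L + jZ_0·tanβl)/(Z_0 + jZ_L·tanβl)
     = 50·(56 + j186)/(-123 + j110)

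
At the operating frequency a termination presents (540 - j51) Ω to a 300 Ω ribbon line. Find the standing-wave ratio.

VSWR ≈ 1.82

Γ = (Z_L − Z_0)/(Z_L + Z_0) = (240 − j51)/(840 − j51)
|Γ| = 245/842 = 0.292
VSWR = (1 + |Γ|)/(1 − |Γ|) = 1.29/0.708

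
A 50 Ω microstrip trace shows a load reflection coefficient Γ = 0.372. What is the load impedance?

Z_L ≈ 109 Ω

Z_L = Z_0·(1 + Γ)/(1 − Γ) = 50·(1.37)/(0.628)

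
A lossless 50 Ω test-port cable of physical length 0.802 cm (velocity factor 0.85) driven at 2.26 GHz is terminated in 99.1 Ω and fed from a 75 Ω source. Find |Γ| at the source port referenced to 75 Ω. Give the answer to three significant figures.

|Γ| ≈ 0.267

λ = v/f = 0.85·c / 2.26 GHz = 0.113 m
βl = 2π·l/λ = 2π × 0.0711 = 25.6°
tan(βl) = 0.479
Z_in = Z_0·(Z_L + jZ_0·tanβl)/(Z_0 + jZ_L·tanβl) = 64.1 − j36.9 Ω
Γ_s = (Z_in − Z_s)/(Z_in + Z_s) = (-10.9 − j36.9)/(139 − j36.9), |Γ_s| = 0.267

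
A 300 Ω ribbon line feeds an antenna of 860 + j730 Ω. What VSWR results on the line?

VSWR ≈ 5.08

Γ = (Z_L − Z_0)/(Z_L + Z_0) = (560 + j730)/(1160 + j730)
|Γ| = 920/1370 = 0.671
VSWR = (1 + |Γ|)/(1 − |Γ|) = 1.67/0.329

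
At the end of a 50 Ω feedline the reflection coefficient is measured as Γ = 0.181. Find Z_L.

Z_L ≈ 72.1 Ω

Z_L = Z_0·(1 + Γ)/(1 − Γ) = 50·(1.18)/(0.819)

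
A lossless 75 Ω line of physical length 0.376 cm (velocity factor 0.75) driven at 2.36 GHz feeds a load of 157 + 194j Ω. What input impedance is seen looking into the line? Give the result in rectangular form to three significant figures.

Z_in ≈ 418 − j23.9 Ω

λ = v/f = 0.75·c / 2.36 GHz = 0.0953 m
βl = 2π·l/λ = 2π × 0.0394 = 14.2°
tan(βl) = tan(14.2°) = 0.253
Z_in = Z_0·(Z_L + jZ_0·tanβl)/(Z_0 + jZ_L·tanβl)
     = 75·(157 + j213)/(25.9 + j39.7)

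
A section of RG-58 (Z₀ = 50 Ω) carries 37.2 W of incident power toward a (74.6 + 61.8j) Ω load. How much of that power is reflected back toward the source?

|Γ| = |(24.6 + j61.8)/(124.6 + j61.8)| = 0.478
|Γ|² = 0.229
P_refl = |Γ|²·P_inc = 8.51 W, P_del = (1 − |Γ|²)·P_inc = 28.7 W

P_reflected ≈ 8.51 W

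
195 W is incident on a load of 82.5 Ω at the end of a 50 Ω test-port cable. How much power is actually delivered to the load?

P_delivered ≈ 183 W

Γ = (82.5 − 50)/(82.5 + 50) = 0.245
|Γ|² = 0.0602
P_refl = |Γ|²·P_inc = 11.7 W, P_del = (1 − |Γ|²)·P_inc = 183 W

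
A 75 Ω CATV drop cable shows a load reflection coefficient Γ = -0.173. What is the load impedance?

Z_L = Z_0·(1 + Γ)/(1 − Γ) = 75·(0.827)/(1.17)

Z_L ≈ 52.9 Ω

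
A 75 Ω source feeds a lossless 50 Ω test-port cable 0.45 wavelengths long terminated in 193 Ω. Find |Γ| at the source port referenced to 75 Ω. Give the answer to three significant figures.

βl = 2π × 0.45 = 162°
tan(βl) = -0.325
Z_in = Z_0·(Z_L + jZ_0·tanβl)/(Z_0 + jZ_L·tanβl) = 82.9 + j87.8 Ω
Γ_s = (Z_in − Z_s)/(Z_in + Z_s) = (7.93 + j87.8)/(158 + j87.8), |Γ_s| = 0.488

|Γ| ≈ 0.488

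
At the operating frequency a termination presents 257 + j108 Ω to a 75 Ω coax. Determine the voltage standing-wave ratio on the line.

VSWR ≈ 4.08

Γ = (Z_L − Z_0)/(Z_L + Z_0) = (182 + j108)/(332 + j108)
|Γ| = 212/349 = 0.606
VSWR = (1 + |Γ|)/(1 − |Γ|) = 1.61/0.394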